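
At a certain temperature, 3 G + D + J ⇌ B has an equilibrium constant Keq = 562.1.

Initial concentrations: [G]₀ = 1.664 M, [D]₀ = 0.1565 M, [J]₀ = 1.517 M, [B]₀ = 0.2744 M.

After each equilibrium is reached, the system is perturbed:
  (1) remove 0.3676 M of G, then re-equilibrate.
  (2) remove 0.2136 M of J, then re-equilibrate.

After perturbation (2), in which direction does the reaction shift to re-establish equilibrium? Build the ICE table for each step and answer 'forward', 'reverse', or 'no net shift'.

Q₀ = 0.2509 vs Keq = 562.1 ⇒ Q<K, forward
Step 1:
                    G           D           J           B
  init          1.664      0.1565       1.517      0.2744
  Δ           -0.4685     -0.1562     -0.1562      0.1562
  eq            1.195  3.2945e-04       1.361      0.4306
  solve Keq expr → x = 0.1562; check Q = 562.1
Then remove 0.3676 M of G.
Step 2:
                    G           D           J           B
  init         0.8279  3.2945e-04       1.361      0.4306
  Δ          0.001961  6.5357e-04  6.5357e-04 -6.5357e-04
  eq           0.8298  9.8302e-04       1.361      0.4299
  solve Keq expr → x = -6.5357e-04; check Q = 562.1
Then remove 0.2136 M of J.
Step 3:
                    G           D           J           B
  init         0.8298  9.8302e-04       1.148      0.4299
  Δ        5.3994e-04  1.7998e-04  1.7998e-04 -1.7998e-04
  eq           0.8304    0.001163       1.148      0.4297
  solve Keq expr → x = -1.7998e-04; check Q = 562.1

Direction: reverse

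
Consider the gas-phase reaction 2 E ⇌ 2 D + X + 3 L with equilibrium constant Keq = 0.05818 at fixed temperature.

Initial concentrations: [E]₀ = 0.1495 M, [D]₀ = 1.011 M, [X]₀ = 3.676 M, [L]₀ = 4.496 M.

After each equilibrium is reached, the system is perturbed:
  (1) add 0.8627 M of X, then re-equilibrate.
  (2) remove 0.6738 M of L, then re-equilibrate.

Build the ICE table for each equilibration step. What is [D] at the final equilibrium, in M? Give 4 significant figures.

[D]_eq = 0.0371 M

Q₀ = 1.5278e+04 vs Keq = 0.05818 ⇒ Q>K, reverse
Step 1:
                   E          D          X          L
  init        0.1495      1.011      3.676      4.496
  Δ           0.9819    -0.9819     -0.491     -1.473
  eq           1.131    0.02909      3.185      3.023
  solve Keq expr → x = -0.491; check Q = 0.05818
Then add 0.8627 M of X.
Step 2:
                   E          D          X          L
  init         1.131    0.02909      4.048      3.023
  Δ         0.003148  -0.003148  -0.001574  -0.004722
  eq           1.135    0.02594      4.046      3.018
  solve Keq expr → x = -0.001574; check Q = 0.05818
Then remove 0.6738 M of L.
Step 3:
                   E          D          X          L
  init         1.135    0.02594      4.046      2.345
  Δ         -0.01116    0.01116   0.005578    0.01673
  eq           1.123     0.0371      4.052      2.361
  solve Keq expr → x = 0.005578; check Q = 0.05818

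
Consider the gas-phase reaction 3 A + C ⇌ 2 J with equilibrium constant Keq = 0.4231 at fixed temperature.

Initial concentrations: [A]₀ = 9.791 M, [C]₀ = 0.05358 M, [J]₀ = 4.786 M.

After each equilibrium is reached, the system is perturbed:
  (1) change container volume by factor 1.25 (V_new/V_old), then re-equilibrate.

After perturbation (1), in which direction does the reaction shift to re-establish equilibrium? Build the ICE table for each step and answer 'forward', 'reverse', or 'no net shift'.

Direction: reverse

Q₀ = 0.4555 vs Keq = 0.4231 ⇒ Q>K, reverse
Step 1:
                  A         C         J
  I           9.791   0.05358     4.786
  C         0.01117  0.003724 -0.007447
  E           9.802    0.0573     4.779
  solve Keq expr → x = -0.003724; check Q = 0.4231
Then change container volume by factor 1.25 (V_new/V_old).
Step 2:
                  A         C         J
  I           7.842   0.04584     3.823
  C         0.06707   0.02236  -0.04471
  E           7.909    0.0682     3.778
  solve Keq expr → x = -0.02236; check Q = 0.4231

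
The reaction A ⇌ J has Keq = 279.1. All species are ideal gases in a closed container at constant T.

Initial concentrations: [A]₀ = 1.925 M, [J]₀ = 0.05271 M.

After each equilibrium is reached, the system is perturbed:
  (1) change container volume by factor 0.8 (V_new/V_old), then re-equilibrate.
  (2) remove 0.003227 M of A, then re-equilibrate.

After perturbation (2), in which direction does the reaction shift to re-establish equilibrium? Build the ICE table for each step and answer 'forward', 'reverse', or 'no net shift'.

Q₀ = 0.02738 vs Keq = 279.1 ⇒ Q<K, forward
Step 1:
                  A         J
  Initial     1.925   0.05271
  Change     -1.918     1.918
  Equil    0.007061     1.971
  solve Keq expr → x = 1.918; check Q = 279.1
Then change container volume by factor 0.8 (V_new/V_old).
Step 2:
                  A         J
  Initial  0.008826     2.463
  Change          0         0
  Equil    0.008826     2.463
  solve Keq expr → x = 0; check Q = 279.1
Then remove 0.003227 M of A.
Step 3:
                  A         J
  Initial  0.005599     2.463
  Change   0.003215 -0.003215
  Equil    0.008814      2.46
  solve Keq expr → x = -0.003215; check Q = 279.1

Direction: reverse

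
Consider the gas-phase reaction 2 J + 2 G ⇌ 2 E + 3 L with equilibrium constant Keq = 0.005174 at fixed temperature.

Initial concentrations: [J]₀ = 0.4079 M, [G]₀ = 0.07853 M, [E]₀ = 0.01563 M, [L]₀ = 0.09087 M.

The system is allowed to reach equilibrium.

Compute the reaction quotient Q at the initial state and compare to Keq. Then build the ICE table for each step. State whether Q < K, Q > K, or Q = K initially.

Q₀ = 1.7865e-04 vs Keq = 0.005174 ⇒ Q<K, forward
Step 1:
                    J           G           E           L
  I            0.4079     0.07853     0.01563     0.09087
  C          -0.02132    -0.02132     0.02132     0.03198
  E            0.3866     0.05721     0.03695      0.1228
  solve Keq expr → x = 0.01066; check Q = 0.005174

Q₀ = 1.7865e-04; Q < K (proceeds forward)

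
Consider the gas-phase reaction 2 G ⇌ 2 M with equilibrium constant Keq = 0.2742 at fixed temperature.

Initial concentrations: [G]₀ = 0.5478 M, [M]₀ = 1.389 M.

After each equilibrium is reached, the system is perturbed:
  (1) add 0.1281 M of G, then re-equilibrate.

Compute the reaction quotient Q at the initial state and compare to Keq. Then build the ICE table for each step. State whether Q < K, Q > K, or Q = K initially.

Q₀ = 6.429; Q > K (proceeds reverse)

Q₀ = 6.429 vs Keq = 0.2742 ⇒ Q>K, reverse
Step 1:
                  G         M
  I          0.5478     1.389
  C          0.7234   -0.7234
  E           1.271    0.6656
  solve Keq expr → x = -0.3617; check Q = 0.2742
Then add 0.1281 M of G.
Step 2:
                  G         M
  I           1.399    0.6656
  C        -0.04403   0.04403
  E           1.355    0.7097
  solve Keq expr → x = 0.02201; check Q = 0.2742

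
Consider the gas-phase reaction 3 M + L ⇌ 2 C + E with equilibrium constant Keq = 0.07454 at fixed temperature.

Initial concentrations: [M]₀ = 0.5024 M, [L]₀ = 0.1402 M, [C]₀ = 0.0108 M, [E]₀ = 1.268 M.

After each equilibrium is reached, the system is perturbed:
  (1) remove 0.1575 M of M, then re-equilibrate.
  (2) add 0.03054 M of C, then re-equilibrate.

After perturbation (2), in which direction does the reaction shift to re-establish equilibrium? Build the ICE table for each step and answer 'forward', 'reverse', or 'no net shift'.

Direction: reverse

Q₀ = 0.008319 vs Keq = 0.07454 ⇒ Q<K, forward
Step 1:
                   M          L          C          E
  Initial     0.5024     0.1402     0.0108      1.268
  Change    -0.02686  -0.008952     0.0179   0.008952
  Equil       0.4755     0.1312     0.0287      1.277
  solve Keq expr → x = 0.008952; check Q = 0.07454
Then remove 0.1575 M of M.
Step 2:
                   M          L          C          E
  Initial      0.318     0.1312     0.0287      1.277
  Change     0.01699   0.005664   -0.01133  -0.005664
  Equil        0.335     0.1369    0.01738      1.271
  solve Keq expr → x = -0.005664; check Q = 0.07454
Then add 0.03054 M of C.
Step 3:
                   M          L          C          E
  Initial      0.335     0.1369    0.04792      1.271
  Change     0.03946    0.01315   -0.02631   -0.01315
  Equil       0.3745     0.1501    0.02161      1.258
  solve Keq expr → x = -0.01315; check Q = 0.07454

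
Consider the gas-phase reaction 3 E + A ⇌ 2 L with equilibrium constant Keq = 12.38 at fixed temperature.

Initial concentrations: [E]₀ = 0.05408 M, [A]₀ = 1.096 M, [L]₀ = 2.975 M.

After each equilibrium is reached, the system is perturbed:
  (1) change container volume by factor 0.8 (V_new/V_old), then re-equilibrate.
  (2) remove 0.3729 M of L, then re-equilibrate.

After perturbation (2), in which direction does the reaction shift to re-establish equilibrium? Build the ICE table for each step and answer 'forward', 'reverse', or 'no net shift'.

Direction: forward

Q₀ = 5.1057e+04 vs Keq = 12.38 ⇒ Q>K, reverse
Step 1:
                   E          A          L
  init       0.05408      1.096      2.975
  Δ           0.6762     0.2254    -0.4508
  eq          0.7303      1.321      2.524
  solve Keq expr → x = -0.2254; check Q = 12.38
Then change container volume by factor 0.8 (V_new/V_old).
Step 2:
                   E          A          L
  init        0.9129      1.652      3.155
  Δ          -0.1083   -0.03611    0.07221
  eq          0.8045      1.616      3.227
  solve Keq expr → x = 0.03611; check Q = 12.38
Then remove 0.3729 M of L.
Step 3:
                   E          A          L
  init        0.8045      1.616      2.855
  Δ         -0.05418   -0.01806    0.03612
  eq          0.7504      1.598      2.891
  solve Keq expr → x = 0.01806; check Q = 12.38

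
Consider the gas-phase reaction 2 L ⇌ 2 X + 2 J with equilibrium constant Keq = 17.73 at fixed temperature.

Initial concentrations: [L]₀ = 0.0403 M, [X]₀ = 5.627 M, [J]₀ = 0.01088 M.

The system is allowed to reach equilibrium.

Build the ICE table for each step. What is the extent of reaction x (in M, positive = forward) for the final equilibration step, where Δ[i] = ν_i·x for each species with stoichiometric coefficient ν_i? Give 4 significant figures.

Q₀ = 2.308 vs Keq = 17.73 ⇒ Q<K, forward
Step 1:
                   L          X          J
  I           0.0403      5.627    0.01088
  C           -0.011      0.011      0.011
  E           0.0293      5.638    0.02188
  solve Keq expr → x = 0.005501; check Q = 17.73

x = 0.005501 M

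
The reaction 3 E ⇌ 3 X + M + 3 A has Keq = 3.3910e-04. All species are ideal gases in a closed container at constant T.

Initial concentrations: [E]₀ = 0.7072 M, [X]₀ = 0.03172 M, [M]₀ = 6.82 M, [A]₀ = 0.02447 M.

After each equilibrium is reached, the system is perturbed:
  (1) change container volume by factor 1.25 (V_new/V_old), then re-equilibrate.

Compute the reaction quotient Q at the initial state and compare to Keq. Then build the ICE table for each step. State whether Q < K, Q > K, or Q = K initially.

Q₀ = 9.0169e-09 vs Keq = 3.3910e-04 ⇒ Q<K, forward
Step 1:
                   E          X          M          A
  Initial     0.7072    0.03172       6.82    0.02447
  Change     -0.1189     0.1189    0.03963     0.1189
  Equil       0.5883     0.1506       6.86     0.1434
  solve Keq expr → x = 0.03963; check Q = 3.3910e-04
Then change container volume by factor 1.25 (V_new/V_old).
Step 2:
                   E          X          M          A
  Initial     0.4706     0.1205      5.488     0.1147
  Change    -0.01643    0.01643   0.005476    0.01643
  Equil       0.4542     0.1369      5.493     0.1311
  solve Keq expr → x = 0.005476; check Q = 3.3910e-04

Q₀ = 9.0169e-09; Q < K (proceeds forward)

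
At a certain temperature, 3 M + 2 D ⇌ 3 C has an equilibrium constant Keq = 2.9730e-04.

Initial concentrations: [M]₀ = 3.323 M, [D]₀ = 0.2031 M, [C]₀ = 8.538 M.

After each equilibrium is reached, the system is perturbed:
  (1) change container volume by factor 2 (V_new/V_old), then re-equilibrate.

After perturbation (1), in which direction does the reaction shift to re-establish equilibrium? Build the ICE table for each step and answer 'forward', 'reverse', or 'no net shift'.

Direction: reverse

Q₀ = 411.2 vs Keq = 2.9730e-04 ⇒ Q>K, reverse
Step 1:
                   M          D          C
  Initial      3.323     0.2031      8.538
  Change       6.677      4.452     -6.677
  Equil           10      4.655      1.861
  solve Keq expr → x = -2.226; check Q = 2.9730e-04
Then change container volume by factor 2 (V_new/V_old).
Step 2:
                   M          D          C
  Initial          5      2.327     0.9303
  Change       0.279      0.186     -0.279
  Equil        5.279      2.513     0.6513
  solve Keq expr → x = -0.093; check Q = 2.9730e-04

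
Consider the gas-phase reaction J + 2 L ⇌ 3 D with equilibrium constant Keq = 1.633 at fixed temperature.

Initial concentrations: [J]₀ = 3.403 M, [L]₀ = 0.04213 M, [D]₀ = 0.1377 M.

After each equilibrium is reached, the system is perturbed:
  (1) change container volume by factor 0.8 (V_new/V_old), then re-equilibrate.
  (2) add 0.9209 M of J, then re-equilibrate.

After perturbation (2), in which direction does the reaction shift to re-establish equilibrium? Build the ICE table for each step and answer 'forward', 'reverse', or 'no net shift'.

Q₀ = 0.4323 vs Keq = 1.633 ⇒ Q<K, forward
Step 1:
                  J         L         D
  Initial     3.403   0.04213    0.1377
  Change  -0.007464  -0.01493   0.02239
  Equil       3.396    0.0272    0.1601
  solve Keq expr → x = 0.007464; check Q = 1.633
Then change container volume by factor 0.8 (V_new/V_old).
Step 2:
                  J         L         D
  Initial     4.244     0.034    0.2001
  Change          0         0         0
  Equil       4.244     0.034    0.2001
  solve Keq expr → x = 0; check Q = 1.633
Then add 0.9209 M of J.
Step 3:
                  J         L         D
  Initial     5.165     0.034    0.2001
  Change  -0.001178 -0.002356  0.003534
  Equil       5.164   0.03165    0.2036
  solve Keq expr → x = 0.001178; check Q = 1.633

Direction: forward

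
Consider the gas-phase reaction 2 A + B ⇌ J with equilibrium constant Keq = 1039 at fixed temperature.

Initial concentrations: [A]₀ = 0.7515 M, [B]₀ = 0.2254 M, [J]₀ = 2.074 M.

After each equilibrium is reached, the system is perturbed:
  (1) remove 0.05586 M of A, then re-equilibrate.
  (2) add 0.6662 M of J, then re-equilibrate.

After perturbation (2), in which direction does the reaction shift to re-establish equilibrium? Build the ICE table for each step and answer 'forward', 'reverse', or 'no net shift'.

Q₀ = 16.29 vs Keq = 1039 ⇒ Q<K, forward
Step 1:
                    A           B           J
  I            0.7515      0.2254       2.074
  C           -0.4126     -0.2063      0.2063
  E            0.3389     0.01911        2.28
  solve Keq expr → x = 0.2063; check Q = 1039
Then remove 0.05586 M of A.
Step 2:
                    A           B           J
  I            0.2831     0.01911        2.28
  C           0.01205    0.006027   -0.006027
  E            0.2951     0.02513       2.274
  solve Keq expr → x = -0.006027; check Q = 1039
Then add 0.6662 M of J.
Step 3:
                    A           B           J
  I            0.2951     0.02513        2.94
  C           0.01031    0.005153   -0.005153
  E            0.3054     0.03029       2.935
  solve Keq expr → x = -0.005153; check Q = 1039

Direction: reverse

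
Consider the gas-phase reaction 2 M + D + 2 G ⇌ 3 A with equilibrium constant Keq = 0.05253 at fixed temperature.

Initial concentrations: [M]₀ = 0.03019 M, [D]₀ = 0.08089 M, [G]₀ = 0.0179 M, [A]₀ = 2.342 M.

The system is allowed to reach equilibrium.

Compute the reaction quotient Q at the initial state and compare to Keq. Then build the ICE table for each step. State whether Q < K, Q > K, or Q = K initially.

Q₀ = 5.4379e+08; Q > K (proceeds reverse)

Q₀ = 5.4379e+08 vs Keq = 0.05253 ⇒ Q>K, reverse
Step 1:
                  M         D         G         A
  init      0.03019   0.08089    0.0179     2.342
  Δ           1.253    0.6265     1.253     -1.88
  eq          1.283    0.7074     1.271    0.4624
  solve Keq expr → x = -0.6265; check Q = 0.05253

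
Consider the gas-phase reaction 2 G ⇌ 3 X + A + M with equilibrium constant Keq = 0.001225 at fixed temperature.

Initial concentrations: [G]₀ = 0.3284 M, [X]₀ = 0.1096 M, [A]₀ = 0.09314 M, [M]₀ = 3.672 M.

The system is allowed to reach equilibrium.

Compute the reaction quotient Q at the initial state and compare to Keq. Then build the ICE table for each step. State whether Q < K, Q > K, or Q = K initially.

Q₀ = 0.004175; Q > K (proceeds reverse)

Q₀ = 0.004175 vs Keq = 0.001225 ⇒ Q>K, reverse
Step 1:
                    G           X           A           M
  I            0.3284      0.1096     0.09314       3.672
  C           0.02047     -0.0307    -0.01023    -0.01023
  E            0.3489      0.0789     0.08291       3.662
  solve Keq expr → x = -0.01023; check Q = 0.001225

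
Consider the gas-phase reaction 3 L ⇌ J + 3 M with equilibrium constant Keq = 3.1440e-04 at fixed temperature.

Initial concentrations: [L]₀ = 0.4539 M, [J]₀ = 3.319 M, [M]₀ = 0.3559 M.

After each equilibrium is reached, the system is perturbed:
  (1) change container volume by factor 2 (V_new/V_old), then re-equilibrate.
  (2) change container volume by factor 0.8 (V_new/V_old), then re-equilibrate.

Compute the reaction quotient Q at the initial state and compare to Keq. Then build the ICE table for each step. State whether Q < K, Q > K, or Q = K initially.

Q₀ = 1.6 vs Keq = 3.1440e-04 ⇒ Q>K, reverse
Step 1:
                   L          J          M
  Initial     0.4539      3.319     0.3559
  Change      0.3202    -0.1067    -0.3202
  Equil       0.7741      3.212    0.03568
  solve Keq expr → x = -0.1067; check Q = 3.1440e-04
Then change container volume by factor 2 (V_new/V_old).
Step 2:
                   L          J          M
  Initial     0.3871      1.606    0.01784
  Change   -0.004376   0.001459   0.004376
  Equil       0.3827      1.608    0.02221
  solve Keq expr → x = 0.001459; check Q = 3.1440e-04
Then change container volume by factor 0.8 (V_new/V_old).
Step 3:
                   L          J          M
  Initial     0.4784      2.009    0.02777
  Change    0.001886 -6.2868e-04  -0.001886
  Equil       0.4802      2.009    0.02588
  solve Keq expr → x = -6.2868e-04; check Q = 3.1440e-04

Q₀ = 1.6; Q > K (proceeds reverse)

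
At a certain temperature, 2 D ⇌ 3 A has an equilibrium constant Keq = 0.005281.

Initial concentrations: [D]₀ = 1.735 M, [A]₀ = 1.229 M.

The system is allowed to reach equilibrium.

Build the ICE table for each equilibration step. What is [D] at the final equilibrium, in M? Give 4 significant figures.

[D]_eq = 2.349 M

Q₀ = 0.6167 vs Keq = 0.005281 ⇒ Q>K, reverse
Step 1:
                   D          A
  Initial      1.735      1.229
  Change      0.6142    -0.9213
  Equil        2.349     0.3077
  solve Keq expr → x = -0.3071; check Q = 0.005281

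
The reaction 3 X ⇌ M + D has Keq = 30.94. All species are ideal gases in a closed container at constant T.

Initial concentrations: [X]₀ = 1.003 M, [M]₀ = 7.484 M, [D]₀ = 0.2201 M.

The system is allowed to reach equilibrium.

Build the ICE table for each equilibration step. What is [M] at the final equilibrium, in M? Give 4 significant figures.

Q₀ = 1.632 vs Keq = 30.94 ⇒ Q<K, forward
Step 1:
                    X           M           D
  I             1.003       7.484      0.2201
  C           -0.5402      0.1801      0.1801
  E            0.4628       7.664      0.4002
  solve Keq expr → x = 0.1801; check Q = 30.94

[M]_eq = 7.664 M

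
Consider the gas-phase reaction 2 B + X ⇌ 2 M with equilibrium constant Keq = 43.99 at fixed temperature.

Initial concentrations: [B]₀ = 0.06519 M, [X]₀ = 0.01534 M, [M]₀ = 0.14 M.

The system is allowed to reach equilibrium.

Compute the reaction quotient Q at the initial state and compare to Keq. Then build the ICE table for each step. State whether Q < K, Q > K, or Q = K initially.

Q₀ = 300.7; Q > K (proceeds reverse)

Q₀ = 300.7 vs Keq = 43.99 ⇒ Q>K, reverse
Step 1:
                  B         X         M
  Initial   0.06519   0.01534      0.14
  Change    0.03001     0.015  -0.03001
  Equil      0.0952   0.03034      0.11
  solve Keq expr → x = -0.015; check Q = 43.99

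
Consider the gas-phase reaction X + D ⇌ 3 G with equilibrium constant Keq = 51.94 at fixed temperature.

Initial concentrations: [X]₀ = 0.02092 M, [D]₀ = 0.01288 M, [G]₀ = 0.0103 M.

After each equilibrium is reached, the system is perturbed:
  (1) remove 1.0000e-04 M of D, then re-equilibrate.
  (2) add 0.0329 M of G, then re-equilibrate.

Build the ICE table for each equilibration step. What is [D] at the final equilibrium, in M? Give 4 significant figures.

Q₀ = 0.004055 vs Keq = 51.94 ⇒ Q<K, forward
Step 1:
                  X         D         G
  I         0.02092   0.01288    0.0103
  C        -0.01262  -0.01262   0.03786
  E        0.008299 2.5917e-04   0.04816
  solve Keq expr → x = 0.01262; check Q = 51.94
Then remove 1.0000e-04 M of D.
Step 2:
                  X         D         G
  I        0.008299 1.5917e-04   0.04816
  C       9.2721e-05 9.2721e-05 -2.7816e-04
  E        0.008392 2.5189e-04   0.04788
  solve Keq expr → x = -9.2721e-05; check Q = 51.94
Then add 0.0329 M of G.
Step 3:
                  X         D         G
  I        0.008392 2.5189e-04   0.08078
  C       7.6482e-04 7.6482e-04 -0.002294
  E        0.009157  0.001017   0.07849
  solve Keq expr → x = -7.6482e-04; check Q = 51.94

[D]_eq = 0.001017 M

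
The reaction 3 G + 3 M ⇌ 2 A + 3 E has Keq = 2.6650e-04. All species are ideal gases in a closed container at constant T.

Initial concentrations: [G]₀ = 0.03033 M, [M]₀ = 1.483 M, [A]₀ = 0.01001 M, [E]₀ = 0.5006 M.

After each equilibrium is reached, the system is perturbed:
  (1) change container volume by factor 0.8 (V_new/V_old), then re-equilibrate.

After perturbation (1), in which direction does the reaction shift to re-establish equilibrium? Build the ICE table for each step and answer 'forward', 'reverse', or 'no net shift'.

Direction: forward

Q₀ = 0.1381 vs Keq = 2.6650e-04 ⇒ Q>K, reverse
Step 1:
                  G         M         A         E
  Initial   0.03033     1.483   0.01001    0.5006
  Change    0.01379   0.01379 -0.009194  -0.01379
  Equil     0.04412     1.497 8.1570e-04    0.4868
  solve Keq expr → x = -0.004597; check Q = 2.6650e-04
Then change container volume by factor 0.8 (V_new/V_old).
Step 2:
                  G         M         A         E
  Initial   0.05515     1.871   0.00102    0.6085
  Change  -1.7160e-04 -1.7160e-04 1.1440e-04 1.7160e-04
  Equil     0.05498     1.871  0.001134    0.6087
  solve Keq expr → x = 5.7199e-05; check Q = 2.6650e-04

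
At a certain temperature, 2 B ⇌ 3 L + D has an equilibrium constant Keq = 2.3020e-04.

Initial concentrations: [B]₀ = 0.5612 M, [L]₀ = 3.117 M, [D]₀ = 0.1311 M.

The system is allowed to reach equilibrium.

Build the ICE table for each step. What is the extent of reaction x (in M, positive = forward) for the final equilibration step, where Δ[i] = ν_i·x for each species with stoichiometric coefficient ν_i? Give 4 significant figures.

x = -0.1311 M

Q₀ = 12.61 vs Keq = 2.3020e-04 ⇒ Q>K, reverse
Step 1:
                  B         L         D
  init       0.5612     3.117    0.1311
  Δ          0.2622   -0.3933   -0.1311
  eq         0.8234     2.724 7.7236e-06
  solve Keq expr → x = -0.1311; check Q = 2.3020e-04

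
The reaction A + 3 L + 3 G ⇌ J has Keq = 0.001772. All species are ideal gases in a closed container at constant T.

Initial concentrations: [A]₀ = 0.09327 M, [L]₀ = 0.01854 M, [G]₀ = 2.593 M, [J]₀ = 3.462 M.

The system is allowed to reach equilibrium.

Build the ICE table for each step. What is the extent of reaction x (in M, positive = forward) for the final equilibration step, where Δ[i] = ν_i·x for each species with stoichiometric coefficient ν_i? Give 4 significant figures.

x = -0.7935 M

Q₀ = 3.3408e+05 vs Keq = 0.001772 ⇒ Q>K, reverse
Step 1:
                  A         L         G         J
  Initial   0.09327   0.01854     2.593     3.462
  Change     0.7935      2.38      2.38   -0.7935
  Equil      0.8867     2.399     4.973     2.669
  solve Keq expr → x = -0.7935; check Q = 0.001772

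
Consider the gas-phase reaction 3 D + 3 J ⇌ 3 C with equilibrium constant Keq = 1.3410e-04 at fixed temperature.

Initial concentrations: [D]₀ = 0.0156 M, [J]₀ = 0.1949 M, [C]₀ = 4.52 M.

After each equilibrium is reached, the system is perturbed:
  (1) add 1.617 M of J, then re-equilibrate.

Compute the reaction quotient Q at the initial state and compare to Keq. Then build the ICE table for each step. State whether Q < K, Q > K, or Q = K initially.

Q₀ = 3.2855e+09; Q > K (proceeds reverse)

Q₀ = 3.2855e+09 vs Keq = 1.3410e-04 ⇒ Q>K, reverse
Step 1:
                   D          J          C
  init        0.0156     0.1949       4.52
  Δ            3.757      3.757     -3.757
  eq           3.773      3.952     0.7631
  solve Keq expr → x = -1.252; check Q = 1.3410e-04
Then add 1.617 M of J.
Step 2:
                   D          J          C
  init         3.773      5.569     0.7631
  Δ          -0.2128    -0.2128     0.2128
  eq            3.56      5.356     0.9759
  solve Keq expr → x = 0.07094; check Q = 1.3410e-04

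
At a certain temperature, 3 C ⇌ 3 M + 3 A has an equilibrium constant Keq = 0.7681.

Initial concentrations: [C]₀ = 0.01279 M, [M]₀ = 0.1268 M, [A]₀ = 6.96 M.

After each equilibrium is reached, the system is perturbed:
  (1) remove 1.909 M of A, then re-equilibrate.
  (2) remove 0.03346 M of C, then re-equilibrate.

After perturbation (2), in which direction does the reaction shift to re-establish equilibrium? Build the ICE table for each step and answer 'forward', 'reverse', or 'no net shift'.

Direction: reverse

Q₀ = 3.2853e+05 vs Keq = 0.7681 ⇒ Q>K, reverse
Step 1:
                  C         M         A
  init      0.01279    0.1268      6.96
  Δ          0.1103   -0.1103   -0.1103
  eq         0.1231   0.01646      6.85
  solve Keq expr → x = -0.03678; check Q = 0.7681
Then remove 1.909 M of A.
Step 2:
                  C         M         A
  init       0.1231   0.01646     4.941
  Δ       -0.005346  0.005346  0.005346
  eq         0.1178   0.02181     4.946
  solve Keq expr → x = 0.001782; check Q = 0.7681
Then remove 0.03346 M of C.
Step 3:
                  C         M         A
  init      0.08432   0.02181     4.946
  Δ        0.005213 -0.005213 -0.005213
  eq        0.08953    0.0166     4.941
  solve Keq expr → x = -0.001738; check Q = 0.7681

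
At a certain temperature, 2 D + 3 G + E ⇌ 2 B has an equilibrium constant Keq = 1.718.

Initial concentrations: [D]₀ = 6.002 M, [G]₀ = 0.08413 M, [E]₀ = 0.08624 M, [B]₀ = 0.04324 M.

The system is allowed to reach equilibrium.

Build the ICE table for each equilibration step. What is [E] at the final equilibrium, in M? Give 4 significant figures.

Q₀ = 1.011 vs Keq = 1.718 ⇒ Q<K, forward
Step 1:
                    D           G           E           B
  init          6.002     0.08413     0.08624     0.04324
  Δ         -0.005004   -0.007507   -0.002502    0.005004
  eq            5.997     0.07662     0.08374     0.04824
  solve Keq expr → x = 0.002502; check Q = 1.718

[E]_eq = 0.08374 M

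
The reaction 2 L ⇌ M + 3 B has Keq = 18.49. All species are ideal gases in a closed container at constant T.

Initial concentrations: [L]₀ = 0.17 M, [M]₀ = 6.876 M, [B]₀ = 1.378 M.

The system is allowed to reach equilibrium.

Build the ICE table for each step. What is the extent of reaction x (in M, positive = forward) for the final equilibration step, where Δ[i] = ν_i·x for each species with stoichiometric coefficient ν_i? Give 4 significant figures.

Q₀ = 622.6 vs Keq = 18.49 ⇒ Q>K, reverse
Step 1:
                  L         M         B
  I            0.17     6.876     1.378
  C          0.3299    -0.165   -0.4949
  E          0.4999     6.711    0.8831
  solve Keq expr → x = -0.165; check Q = 18.49

x = -0.165 M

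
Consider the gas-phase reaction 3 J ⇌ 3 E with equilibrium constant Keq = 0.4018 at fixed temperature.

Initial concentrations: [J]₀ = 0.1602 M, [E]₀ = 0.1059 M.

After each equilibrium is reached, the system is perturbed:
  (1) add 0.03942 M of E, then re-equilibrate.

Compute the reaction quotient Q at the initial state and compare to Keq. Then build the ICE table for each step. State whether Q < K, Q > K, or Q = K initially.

Q₀ = 0.2889 vs Keq = 0.4018 ⇒ Q<K, forward
Step 1:
                  J         E
  init       0.1602    0.1059
  Δ       -0.007085  0.007085
  eq         0.1531     0.113
  solve Keq expr → x = 0.002362; check Q = 0.4018
Then add 0.03942 M of E.
Step 2:
                  J         E
  init       0.1531    0.1524
  Δ         0.02268  -0.02268
  eq         0.1758    0.1297
  solve Keq expr → x = -0.007561; check Q = 0.4018

Q₀ = 0.2889; Q < K (proceeds forward)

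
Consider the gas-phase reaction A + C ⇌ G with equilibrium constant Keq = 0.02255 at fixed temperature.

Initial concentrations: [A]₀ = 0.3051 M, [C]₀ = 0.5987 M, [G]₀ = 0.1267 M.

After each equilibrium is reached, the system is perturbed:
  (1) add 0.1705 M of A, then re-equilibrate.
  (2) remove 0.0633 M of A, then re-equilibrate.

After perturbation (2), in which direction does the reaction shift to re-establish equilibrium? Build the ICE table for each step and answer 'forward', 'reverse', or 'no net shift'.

Q₀ = 0.6936 vs Keq = 0.02255 ⇒ Q>K, reverse
Step 1:
                  A         C         G
  I          0.3051    0.5987    0.1267
  C          0.1198    0.1198   -0.1198
  E          0.4249    0.7185  0.006885
  solve Keq expr → x = -0.1198; check Q = 0.02255
Then add 0.1705 M of A.
Step 2:
                  A         C         G
  I          0.5954    0.7185  0.006885
  C       -0.002683 -0.002683  0.002683
  E          0.5927    0.7158  0.009568
  solve Keq expr → x = 0.002683; check Q = 0.02255
Then remove 0.0633 M of A.
Step 3:
                  A         C         G
  I          0.5294    0.7158  0.009568
  C       9.9386e-04 9.9386e-04 -9.9386e-04
  E          0.5304    0.7168  0.008574
  solve Keq expr → x = -9.9386e-04; check Q = 0.02255

Direction: reverse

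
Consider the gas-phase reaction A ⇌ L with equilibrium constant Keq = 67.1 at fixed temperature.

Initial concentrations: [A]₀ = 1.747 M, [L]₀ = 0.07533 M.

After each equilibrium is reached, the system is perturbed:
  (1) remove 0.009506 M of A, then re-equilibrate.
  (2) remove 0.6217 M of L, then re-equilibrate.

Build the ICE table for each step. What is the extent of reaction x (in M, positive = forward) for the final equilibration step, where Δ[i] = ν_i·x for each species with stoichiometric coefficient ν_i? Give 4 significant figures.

Q₀ = 0.04312 vs Keq = 67.1 ⇒ Q<K, forward
Step 1:
                  A         L
  init        1.747   0.07533
  Δ           -1.72      1.72
  eq        0.02676     1.796
  solve Keq expr → x = 1.72; check Q = 67.1
Then remove 0.009506 M of A.
Step 2:
                  A         L
  init      0.01725     1.796
  Δ        0.009366 -0.009366
  eq        0.02662     1.786
  solve Keq expr → x = -0.009366; check Q = 67.1
Then remove 0.6217 M of L.
Step 3:
                  A         L
  init      0.02662     1.165
  Δ       -0.009129  0.009129
  eq        0.01749     1.174
  solve Keq expr → x = 0.009129; check Q = 67.1

x = 0.009129 M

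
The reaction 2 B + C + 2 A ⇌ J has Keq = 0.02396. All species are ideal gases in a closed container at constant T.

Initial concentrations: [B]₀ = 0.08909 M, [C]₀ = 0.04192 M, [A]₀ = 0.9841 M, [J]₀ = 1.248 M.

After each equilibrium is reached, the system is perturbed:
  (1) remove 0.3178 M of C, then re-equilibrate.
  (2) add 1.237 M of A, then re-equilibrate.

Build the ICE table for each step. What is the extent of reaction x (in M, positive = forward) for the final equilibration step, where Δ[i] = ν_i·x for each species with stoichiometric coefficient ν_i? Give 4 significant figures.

x = 0.09888 M

Q₀ = 3873 vs Keq = 0.02396 ⇒ Q>K, reverse
Step 1:
                    B           C           A           J
  Initial     0.08909     0.04192      0.9841       1.248
  Change        1.642      0.8209       1.642     -0.8209
  Equil         1.731      0.8628       2.626      0.4271
  solve Keq expr → x = -0.8209; check Q = 0.02396
Then remove 0.3178 M of C.
Step 2:
                    B           C           A           J
  Initial       1.731       0.545       2.626      0.4271
  Change        0.115     0.05751       0.115    -0.05751
  Equil         1.846      0.6025       2.741      0.3696
  solve Keq expr → x = -0.05751; check Q = 0.02396
Then add 1.237 M of A.
Step 3:
                    B           C           A           J
  Initial       1.846      0.6025       3.978      0.3696
  Change      -0.1978    -0.09888     -0.1978     0.09888
  Equil         1.648      0.5037        3.78      0.4685
  solve Keq expr → x = 0.09888; check Q = 0.02396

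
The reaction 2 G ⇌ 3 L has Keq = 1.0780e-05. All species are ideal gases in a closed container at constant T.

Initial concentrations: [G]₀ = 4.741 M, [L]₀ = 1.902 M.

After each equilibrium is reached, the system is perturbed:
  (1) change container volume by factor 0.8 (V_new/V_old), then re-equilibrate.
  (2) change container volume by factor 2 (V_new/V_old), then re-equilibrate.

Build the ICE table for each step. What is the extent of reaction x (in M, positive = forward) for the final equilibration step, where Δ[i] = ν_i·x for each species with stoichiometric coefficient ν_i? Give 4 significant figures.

Q₀ = 0.3061 vs Keq = 1.0780e-05 ⇒ Q>K, reverse
Step 1:
                   G          L
  init         4.741      1.902
  Δ             1.22     -1.829
  eq           5.961    0.07262
  solve Keq expr → x = -0.6098; check Q = 1.0780e-05
Then change container volume by factor 0.8 (V_new/V_old).
Step 2:
                   G          L
  init         7.451    0.09078
  Δ         0.004316  -0.006475
  eq           7.455     0.0843
  solve Keq expr → x = -0.002158; check Q = 1.0780e-05
Then change container volume by factor 2 (V_new/V_old).
Step 3:
                   G          L
  init         3.728    0.04215
  Δ        -0.007258    0.01089
  eq            3.72    0.05304
  solve Keq expr → x = 0.003629; check Q = 1.0780e-05

x = 0.003629 M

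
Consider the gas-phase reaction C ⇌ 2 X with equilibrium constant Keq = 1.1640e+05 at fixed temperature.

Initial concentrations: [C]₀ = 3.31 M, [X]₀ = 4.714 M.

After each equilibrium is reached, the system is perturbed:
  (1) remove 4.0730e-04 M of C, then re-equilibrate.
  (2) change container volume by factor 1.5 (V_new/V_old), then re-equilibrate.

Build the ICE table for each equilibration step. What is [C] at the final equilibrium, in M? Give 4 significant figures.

[C]_eq = 4.9029e-04 M

Q₀ = 6.714 vs Keq = 1.1640e+05 ⇒ Q<K, forward
Step 1:
                   C          X
  init          3.31      4.714
  Δ           -3.309      6.618
  eq        0.001103      11.33
  solve Keq expr → x = 3.309; check Q = 1.1640e+05
Then remove 4.0730e-04 M of C.
Step 2:
                   C          X
  init    6.9587e-04      11.33
  Δ       4.0714e-04 -8.1428e-04
  eq        0.001103      11.33
  solve Keq expr → x = -4.0714e-04; check Q = 1.1640e+05
Then change container volume by factor 1.5 (V_new/V_old).
Step 3:
                   C          X
  init    7.3534e-04      7.554
  Δ       -2.4505e-04 4.9010e-04
  eq      4.9029e-04      7.554
  solve Keq expr → x = 2.4505e-04; check Q = 1.1640e+05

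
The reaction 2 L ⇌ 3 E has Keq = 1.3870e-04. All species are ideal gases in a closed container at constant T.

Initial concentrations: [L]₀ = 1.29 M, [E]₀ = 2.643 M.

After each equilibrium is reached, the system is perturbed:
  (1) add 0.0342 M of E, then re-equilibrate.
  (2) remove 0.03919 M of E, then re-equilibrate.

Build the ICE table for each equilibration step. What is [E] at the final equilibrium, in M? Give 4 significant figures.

Q₀ = 11.09 vs Keq = 1.3870e-04 ⇒ Q>K, reverse
Step 1:
                  L         E
  init         1.29     2.643
  Δ           1.691    -2.536
  eq          2.981    0.1072
  solve Keq expr → x = -0.8453; check Q = 1.3870e-04
Then add 0.0342 M of E.
Step 2:
                  L         E
  init        2.981    0.1414
  Δ         0.02244  -0.03366
  eq          3.003    0.1077
  solve Keq expr → x = -0.01122; check Q = 1.3870e-04
Then remove 0.03919 M of E.
Step 3:
                  L         E
  init        3.003   0.06855
  Δ        -0.02572   0.03857
  eq          2.977    0.1071
  solve Keq expr → x = 0.01286; check Q = 1.3870e-04

[E]_eq = 0.1071 M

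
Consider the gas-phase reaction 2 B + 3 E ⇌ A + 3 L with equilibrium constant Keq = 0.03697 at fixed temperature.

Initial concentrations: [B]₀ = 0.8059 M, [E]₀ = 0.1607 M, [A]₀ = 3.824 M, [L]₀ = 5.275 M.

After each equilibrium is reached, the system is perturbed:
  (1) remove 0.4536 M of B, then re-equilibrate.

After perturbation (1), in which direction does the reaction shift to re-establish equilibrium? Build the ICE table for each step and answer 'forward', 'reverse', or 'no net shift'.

Q₀ = 2.0825e+05 vs Keq = 0.03697 ⇒ Q>K, reverse
Step 1:
                   B          E          A          L
  Initial     0.8059     0.1607      3.824      5.275
  Change       2.293      3.439     -1.146     -3.439
  Equil        3.099        3.6      2.678      1.836
  solve Keq expr → x = -1.146; check Q = 0.03697
Then remove 0.4536 M of B.
Step 2:
                   B          E          A          L
  Initial      2.645        3.6      2.678      1.836
  Change     0.06751     0.1013   -0.03375    -0.1013
  Equil        2.713      3.701      2.644      1.734
  solve Keq expr → x = -0.03375; check Q = 0.03697

Direction: reverse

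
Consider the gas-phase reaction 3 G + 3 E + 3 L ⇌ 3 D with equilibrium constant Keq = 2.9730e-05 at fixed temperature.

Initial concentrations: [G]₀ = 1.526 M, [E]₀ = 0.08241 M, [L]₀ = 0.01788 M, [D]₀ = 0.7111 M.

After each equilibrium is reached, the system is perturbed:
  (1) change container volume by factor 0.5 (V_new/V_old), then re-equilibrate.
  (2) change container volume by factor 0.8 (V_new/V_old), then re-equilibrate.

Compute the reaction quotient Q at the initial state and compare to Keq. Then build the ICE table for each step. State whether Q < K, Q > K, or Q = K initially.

Q₀ = 3.1629e+07 vs Keq = 2.9730e-05 ⇒ Q>K, reverse
Step 1:
                   G          E          L          D
  Initial      1.526    0.08241    0.01788     0.7111
  Change      0.6753     0.6753     0.6753    -0.6753
  Equil        2.201     0.7577     0.6932    0.03582
  solve Keq expr → x = -0.2251; check Q = 2.9730e-05
Then change container volume by factor 0.5 (V_new/V_old).
Step 2:
                   G          E          L          D
  Initial      4.403      1.515      1.386    0.07163
  Change     -0.1505    -0.1505    -0.1505     0.1505
  Equil        4.252      1.365      1.236     0.2222
  solve Keq expr → x = 0.05018; check Q = 2.9730e-05
Then change container volume by factor 0.8 (V_new/V_old).
Step 3:
                   G          E          L          D
  Initial      5.315      1.706      1.545     0.2777
  Change    -0.09818   -0.09818   -0.09818    0.09818
  Equil        5.217      1.608      1.447     0.3759
  solve Keq expr → x = 0.03273; check Q = 2.9730e-05

Q₀ = 3.1629e+07; Q > K (proceeds reverse)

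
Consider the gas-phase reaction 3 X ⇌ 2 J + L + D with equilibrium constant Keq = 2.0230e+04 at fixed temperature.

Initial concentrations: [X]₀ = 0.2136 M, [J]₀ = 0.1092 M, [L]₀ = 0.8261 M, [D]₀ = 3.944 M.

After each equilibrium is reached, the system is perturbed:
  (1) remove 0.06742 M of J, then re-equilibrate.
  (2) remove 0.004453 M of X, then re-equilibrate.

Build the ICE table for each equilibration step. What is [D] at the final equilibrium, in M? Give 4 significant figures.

[D]_eq = 4.008 M

Q₀ = 3.987 vs Keq = 2.0230e+04 ⇒ Q<K, forward
Step 1:
                  X         J         L         D
  init       0.2136    0.1092    0.8261     3.944
  Δ         -0.1921    0.1281   0.06404   0.06404
  eq        0.02149    0.2373    0.8901     4.008
  solve Keq expr → x = 0.06404; check Q = 2.0230e+04
Then remove 0.06742 M of J.
Step 2:
                  X         J         L         D
  init      0.02149    0.1699    0.8901     4.008
  Δ       -0.004099  0.002733  0.001366  0.001366
  eq        0.01739    0.1726    0.8915     4.009
  solve Keq expr → x = 0.001366; check Q = 2.0230e+04
Then remove 0.004453 M of X.
Step 3:
                  X         J         L         D
  init      0.01294    0.1726    0.8915     4.009
  Δ        0.004251 -0.002834 -0.001417 -0.001417
  eq        0.01719    0.1697    0.8901     4.008
  solve Keq expr → x = -0.001417; check Q = 2.0230e+04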